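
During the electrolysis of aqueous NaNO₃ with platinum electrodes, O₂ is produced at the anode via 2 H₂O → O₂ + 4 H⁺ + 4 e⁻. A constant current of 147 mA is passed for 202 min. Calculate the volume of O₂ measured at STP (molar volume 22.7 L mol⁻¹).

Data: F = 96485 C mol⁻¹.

Q = I·t = 0.1470 A × 12120 s = 1782 C.
n(e⁻) = Q/F = 1782 / 96485 = 0.01847 mol.
4 electrons are transferred per O₂ molecule, so n(O₂) = 0.01847 / 4 = 0.004616 mol.
V = n × V_m = 0.004616 × 22.7 = 0.105 L.

0.105 L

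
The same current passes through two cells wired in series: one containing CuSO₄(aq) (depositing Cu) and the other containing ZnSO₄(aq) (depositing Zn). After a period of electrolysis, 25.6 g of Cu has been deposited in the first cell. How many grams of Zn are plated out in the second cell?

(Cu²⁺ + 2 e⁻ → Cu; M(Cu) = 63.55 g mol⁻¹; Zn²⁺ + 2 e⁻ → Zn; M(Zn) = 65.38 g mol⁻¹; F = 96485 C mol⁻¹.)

n(Cu) = 25.6 / 63.55 = 0.4028 mol.
Since Cu²⁺ + 2 e⁻ → Cu, n(e⁻) passed = 2 × 0.4028 = 0.8057 mol.
Cells in series carry the same charge, so the same 0.8057 mol of electrons passes through cell 2.
Zn²⁺ + 2 e⁻ → Zn, so n(Zn) = 0.8057 / 2 = 0.4028 mol.
m(Zn) = 0.4028 × 65.38 = 26.3 g.

26.3 g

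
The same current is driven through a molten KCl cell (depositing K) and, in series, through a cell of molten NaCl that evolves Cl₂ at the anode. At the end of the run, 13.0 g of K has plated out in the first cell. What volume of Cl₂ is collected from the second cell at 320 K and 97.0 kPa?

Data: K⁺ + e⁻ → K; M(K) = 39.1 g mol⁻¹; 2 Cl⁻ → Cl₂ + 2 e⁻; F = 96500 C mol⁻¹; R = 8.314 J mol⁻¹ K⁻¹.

4.56 L

n(K) = 13.0 / 39.1 = 0.3325 mol, so n(e⁻) = 1 × 0.3325 = 0.3325 mol.
The cells are in series, so the same 0.3325 mol of electrons passes through the second cell.
2 Cl⁻ → Cl₂ + 2 e⁻ — 2 mol e⁻ per mol Cl₂, so n(Cl₂) = 0.3325/2 = 0.1662 mol.
V = nRT/P = (0.1662 × 8.314 × 320) / (97.0 × 10³) = 0.00456 m³ = 4.56 L.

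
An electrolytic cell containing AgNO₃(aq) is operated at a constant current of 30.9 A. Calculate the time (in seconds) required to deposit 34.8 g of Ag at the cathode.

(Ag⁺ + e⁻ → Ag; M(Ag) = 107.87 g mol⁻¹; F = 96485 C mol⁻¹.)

1010 s

n(Ag) = m/M = 34.8 / 107.87 = 0.3226 mol.
Each Ag atom requires 1 electron, so n(e⁻) = 1 × 0.3226 = 0.3226 mol.
Q = n(e⁻)·F = 0.3226 × 96485 = 31130 C.
t = Q/I = 31130 / 30.90 A = 1007 s.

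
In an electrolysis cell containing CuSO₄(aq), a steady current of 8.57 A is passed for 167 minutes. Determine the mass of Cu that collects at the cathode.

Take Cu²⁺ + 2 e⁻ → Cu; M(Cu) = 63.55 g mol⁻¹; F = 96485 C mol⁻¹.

Q = I·t = 8.570 A × 10020 s = 85870 C.
n(e⁻) = Q/F = 85870 / 96485 = 0.8900 mol.
Cu²⁺ + 2 e⁻ → Cu, so n(Cu) = n(e⁻)/2 = 0.4450 mol.
m = n·M = 0.4450 × 63.55 = 28.3 g.

28.3 g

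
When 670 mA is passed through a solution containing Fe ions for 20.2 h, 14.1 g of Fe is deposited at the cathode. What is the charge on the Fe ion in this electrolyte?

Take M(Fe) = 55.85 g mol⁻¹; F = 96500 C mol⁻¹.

Q = I·t = 0.6700 A × 72720 s = 48720 C, so n(e⁻) = 48720/96500 = 0.5049 mol.
n(Fe) deposited = 14.1 / 55.85 = 0.2525 mol.
Electrons per atom = n(e⁻)/n(Fe) = 0.5049 / 0.2525 = 2.00 ≈ 2, so the ion is Fe²⁺.

+2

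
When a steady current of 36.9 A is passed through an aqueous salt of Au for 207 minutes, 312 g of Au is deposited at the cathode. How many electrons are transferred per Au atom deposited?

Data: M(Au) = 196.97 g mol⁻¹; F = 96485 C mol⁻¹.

Q = I·t = 36.90 A × 12420 s = 458300 C, so n(e⁻) = 458300/96485 = 4.750 mol.
n(Au) deposited = 312 / 196.97 = 1.584 mol.
Electrons per atom = n(e⁻)/n(Au) = 4.750 / 1.584 = 3.00 ≈ 3, so the ion is Au³⁺.

3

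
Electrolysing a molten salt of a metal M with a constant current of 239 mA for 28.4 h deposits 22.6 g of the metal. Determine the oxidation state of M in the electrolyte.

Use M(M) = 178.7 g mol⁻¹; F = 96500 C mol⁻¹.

+2

Q = I·t = 0.2390 A × 102240 s = 24440 C, so n(e⁻) = 24440/96500 = 0.2532 mol.
n(M) deposited = 22.6 / 178.7 = 0.1265 mol.
Electrons per atom = n(e⁻)/n(M) = 0.2532 / 0.1265 = 2.00 ≈ 2, so the ion is M²⁺.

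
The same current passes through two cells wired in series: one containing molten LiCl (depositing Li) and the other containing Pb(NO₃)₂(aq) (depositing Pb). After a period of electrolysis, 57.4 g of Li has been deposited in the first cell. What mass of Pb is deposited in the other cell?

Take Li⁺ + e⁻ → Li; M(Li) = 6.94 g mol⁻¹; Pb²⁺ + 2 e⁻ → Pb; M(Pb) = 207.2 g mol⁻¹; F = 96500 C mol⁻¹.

857 g

n(Li) = 57.4 / 6.94 = 8.271 mol.
Since Li⁺ + e⁻ → Li, n(e⁻) passed = 1 × 8.271 = 8.271 mol.
Cells in series carry the same charge, so the same 8.271 mol of electrons passes through cell 2.
Pb²⁺ + 2 e⁻ → Pb, so n(Pb) = 8.271 / 2 = 4.135 mol.
m(Pb) = 4.135 × 207.2 = 857 g.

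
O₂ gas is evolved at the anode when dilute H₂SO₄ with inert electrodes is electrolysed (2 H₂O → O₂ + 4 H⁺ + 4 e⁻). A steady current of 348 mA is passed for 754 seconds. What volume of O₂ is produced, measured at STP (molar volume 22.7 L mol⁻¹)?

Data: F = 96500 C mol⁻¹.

0.0154 L

Q = I·t = 0.3480 A × 754.00 s = 262.4 C.
n(e⁻) = Q/F = 262.4 / 96500 = 0.002719 mol.
4 electrons are transferred per O₂ molecule, so n(O₂) = 0.002719 / 4 = 0.0006798 mol.
V = n × V_m = 0.0006798 × 22.7 = 0.0154 L.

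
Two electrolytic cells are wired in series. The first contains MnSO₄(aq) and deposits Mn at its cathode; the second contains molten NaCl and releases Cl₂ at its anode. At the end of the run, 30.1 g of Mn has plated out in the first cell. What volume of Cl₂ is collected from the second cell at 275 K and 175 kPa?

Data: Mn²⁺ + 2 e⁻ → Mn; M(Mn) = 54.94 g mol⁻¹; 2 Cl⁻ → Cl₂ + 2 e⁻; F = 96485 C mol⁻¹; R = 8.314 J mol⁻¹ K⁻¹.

7.16 L

n(Mn) = 30.1 / 54.94 = 0.5479 mol, so n(e⁻) = 2 × 0.5479 = 1.096 mol.
The cells are in series, so the same 1.096 mol of electrons passes through the second cell.
2 Cl⁻ → Cl₂ + 2 e⁻ — 2 mol e⁻ per mol Cl₂, so n(Cl₂) = 1.096/2 = 0.5479 mol.
V = nRT/P = (0.5479 × 8.314 × 275) / (175 × 10³) = 0.00716 m³ = 7.16 L.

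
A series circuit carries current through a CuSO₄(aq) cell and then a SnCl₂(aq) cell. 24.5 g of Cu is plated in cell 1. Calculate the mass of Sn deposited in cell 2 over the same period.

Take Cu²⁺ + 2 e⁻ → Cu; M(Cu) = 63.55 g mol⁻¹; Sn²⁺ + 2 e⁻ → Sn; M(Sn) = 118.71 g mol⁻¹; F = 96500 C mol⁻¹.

45.8 g

n(Cu) = 24.5 / 63.55 = 0.3855 mol.
Since Cu²⁺ + 2 e⁻ → Cu, n(e⁻) passed = 2 × 0.3855 = 0.7710 mol.
Cells in series carry the same charge, so the same 0.7710 mol of electrons passes through cell 2.
Sn²⁺ + 2 e⁻ → Sn, so n(Sn) = 0.7710 / 2 = 0.3855 mol.
m(Sn) = 0.3855 × 118.71 = 45.8 g.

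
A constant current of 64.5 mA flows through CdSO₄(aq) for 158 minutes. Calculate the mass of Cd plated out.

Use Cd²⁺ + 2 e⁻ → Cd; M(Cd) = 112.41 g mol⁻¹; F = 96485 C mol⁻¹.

Q = I·t = 0.06450 A × 9480.0 s = 611.5 C.
n(e⁻) = Q/F = 611.5 / 96485 = 0.006337 mol.
Cd²⁺ + 2 e⁻ → Cd, so n(Cd) = n(e⁻)/2 = 0.003169 mol.
m = n·M = 0.003169 × 112.41 = 0.356 g.

0.356 g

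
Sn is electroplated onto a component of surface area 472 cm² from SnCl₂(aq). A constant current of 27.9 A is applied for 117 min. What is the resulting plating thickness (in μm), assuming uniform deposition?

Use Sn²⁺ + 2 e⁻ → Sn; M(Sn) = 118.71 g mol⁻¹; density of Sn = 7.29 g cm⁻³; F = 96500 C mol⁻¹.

Q = I·t = 27.90 × 7020.0 = 195900 C; n(e⁻) = 2.030 mol.
n(Sn) = n(e⁻)/2 = 1.015 mol, so m = 1.015 × 118.71 = 120.5 g.
Volume = m/ρ = 120.5 / 7.29 = 16.53 cm³.
Thickness = V/A = 16.53 / 472 = 0.0350 cm = 350 μm.

350 μm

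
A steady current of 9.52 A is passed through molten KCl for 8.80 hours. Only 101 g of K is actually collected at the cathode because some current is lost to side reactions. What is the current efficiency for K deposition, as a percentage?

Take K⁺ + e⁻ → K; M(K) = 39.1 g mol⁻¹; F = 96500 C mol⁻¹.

82.7 %

Q = I·t = 9.520 × 31680 = 301600 C; n(e⁻) = 301600/96500 = 3.125 mol.
Theoretical n(K) = n(e⁻)/1 = 3.125 mol, i.e. m_theo = 3.125 × 39.1 = 122.2 g.
Efficiency = m_actual / m_theo = 101 / 122.2 = 82.7 %.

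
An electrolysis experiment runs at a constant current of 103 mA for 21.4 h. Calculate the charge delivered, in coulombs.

7940 C

Q = I·t = 0.1030 A × 77040 s = 7940 C.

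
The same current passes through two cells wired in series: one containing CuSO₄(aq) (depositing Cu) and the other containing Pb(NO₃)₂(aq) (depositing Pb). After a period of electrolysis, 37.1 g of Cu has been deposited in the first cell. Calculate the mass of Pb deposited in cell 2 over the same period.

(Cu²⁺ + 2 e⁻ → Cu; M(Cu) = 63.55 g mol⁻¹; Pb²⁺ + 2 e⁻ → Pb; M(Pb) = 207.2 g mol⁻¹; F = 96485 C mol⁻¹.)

121 g

n(Cu) = 37.1 / 63.55 = 0.5838 mol.
Since Cu²⁺ + 2 e⁻ → Cu, n(e⁻) passed = 2 × 0.5838 = 1.168 mol.
Cells in series carry the same charge, so the same 1.168 mol of electrons passes through cell 2.
Pb²⁺ + 2 e⁻ → Pb, so n(Pb) = 1.168 / 2 = 0.5838 mol.
m(Pb) = 0.5838 × 207.2 = 121 g.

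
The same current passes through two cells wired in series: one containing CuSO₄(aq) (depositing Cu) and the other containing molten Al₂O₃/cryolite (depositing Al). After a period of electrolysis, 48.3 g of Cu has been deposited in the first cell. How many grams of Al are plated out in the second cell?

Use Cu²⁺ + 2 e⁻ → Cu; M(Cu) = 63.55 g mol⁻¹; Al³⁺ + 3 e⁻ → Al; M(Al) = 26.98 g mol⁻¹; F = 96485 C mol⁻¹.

n(Cu) = 48.3 / 63.55 = 0.7600 mol.
Since Cu²⁺ + 2 e⁻ → Cu, n(e⁻) passed = 2 × 0.7600 = 1.520 mol.
Cells in series carry the same charge, so the same 1.520 mol of electrons passes through cell 2.
Al³⁺ + 3 e⁻ → Al, so n(Al) = 1.520 / 3 = 0.5067 mol.
m(Al) = 0.5067 × 26.98 = 13.7 g.

13.7 g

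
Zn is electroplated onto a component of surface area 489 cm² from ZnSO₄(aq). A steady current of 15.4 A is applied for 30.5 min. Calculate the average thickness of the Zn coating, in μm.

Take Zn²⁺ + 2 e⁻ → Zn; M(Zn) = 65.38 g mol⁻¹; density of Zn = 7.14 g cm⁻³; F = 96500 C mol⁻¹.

Q = I·t = 15.40 × 1830.0 = 28180 C; n(e⁻) = 0.2920 mol.
n(Zn) = n(e⁻)/2 = 0.1460 mol, so m = 0.1460 × 65.38 = 9.547 g.
Volume = m/ρ = 9.547 / 7.14 = 1.337 cm³.
Thickness = V/A = 1.337 / 489 = 0.00273 cm = 27.3 μm.

27.3 μm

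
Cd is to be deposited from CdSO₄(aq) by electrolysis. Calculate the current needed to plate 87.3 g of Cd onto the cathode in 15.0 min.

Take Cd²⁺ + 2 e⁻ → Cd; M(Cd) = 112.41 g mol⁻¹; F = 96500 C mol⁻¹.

167 A

n(Cd) = 87.3 / 112.41 = 0.7766 mol.
n(e⁻) = 2 × 0.7766 = 1.553 mol.
Q = n(e⁻)·F = 1.553 × 96500 = 149900 C.
I = Q/t = 149900 / 900.00 s = 167 A.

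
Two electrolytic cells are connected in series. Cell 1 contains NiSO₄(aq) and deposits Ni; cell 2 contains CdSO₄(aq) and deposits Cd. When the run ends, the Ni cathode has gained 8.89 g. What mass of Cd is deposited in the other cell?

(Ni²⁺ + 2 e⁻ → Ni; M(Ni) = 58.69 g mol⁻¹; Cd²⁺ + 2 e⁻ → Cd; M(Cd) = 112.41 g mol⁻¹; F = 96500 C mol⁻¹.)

17.0 g

n(Ni) = 8.89 / 58.69 = 0.1515 mol.
Since Ni²⁺ + 2 e⁻ → Ni, n(e⁻) passed = 2 × 0.1515 = 0.3029 mol.
Cells in series carry the same charge, so the same 0.3029 mol of electrons passes through cell 2.
Cd²⁺ + 2 e⁻ → Cd, so n(Cd) = 0.3029 / 2 = 0.1515 mol.
m(Cd) = 0.1515 × 112.41 = 17.0 g.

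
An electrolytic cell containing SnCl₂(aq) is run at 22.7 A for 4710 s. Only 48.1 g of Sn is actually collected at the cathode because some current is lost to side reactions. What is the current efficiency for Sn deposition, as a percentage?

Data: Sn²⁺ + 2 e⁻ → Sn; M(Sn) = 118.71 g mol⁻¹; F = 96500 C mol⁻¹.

73.1 %

Q = I·t = 22.70 × 4710.0 = 106900 C; n(e⁻) = 106900/96500 = 1.108 mol.
Theoretical n(Sn) = n(e⁻)/2 = 0.5540 mol, i.e. m_theo = 0.5540 × 118.71 = 65.76 g.
Efficiency = m_actual / m_theo = 48.1 / 65.76 = 73.1 %.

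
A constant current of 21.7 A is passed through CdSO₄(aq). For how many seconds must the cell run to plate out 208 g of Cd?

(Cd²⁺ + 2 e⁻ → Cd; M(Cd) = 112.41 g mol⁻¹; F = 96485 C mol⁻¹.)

16500 s

n(Cd) = m/M = 208 / 112.41 = 1.850 mol.
Each Cd atom requires 2 electrons, so n(e⁻) = 2 × 1.850 = 3.701 mol.
Q = n(e⁻)·F = 3.701 × 96485 = 357100 C.
t = Q/I = 357100 / 21.70 A = 16450 s.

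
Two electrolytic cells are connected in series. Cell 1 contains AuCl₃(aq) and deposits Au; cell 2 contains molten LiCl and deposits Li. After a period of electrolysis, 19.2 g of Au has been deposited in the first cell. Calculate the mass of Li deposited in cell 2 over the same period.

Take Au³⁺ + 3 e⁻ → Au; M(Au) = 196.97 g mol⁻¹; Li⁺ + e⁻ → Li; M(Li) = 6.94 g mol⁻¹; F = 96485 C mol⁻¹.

2.03 g

n(Au) = 19.2 / 196.97 = 0.09748 mol.
Since Au³⁺ + 3 e⁻ → Au, n(e⁻) passed = 3 × 0.09748 = 0.2924 mol.
Cells in series carry the same charge, so the same 0.2924 mol of electrons passes through cell 2.
Li⁺ + e⁻ → Li, so n(Li) = 0.2924 / 1 = 0.2924 mol.
m(Li) = 0.2924 × 6.94 = 2.03 g.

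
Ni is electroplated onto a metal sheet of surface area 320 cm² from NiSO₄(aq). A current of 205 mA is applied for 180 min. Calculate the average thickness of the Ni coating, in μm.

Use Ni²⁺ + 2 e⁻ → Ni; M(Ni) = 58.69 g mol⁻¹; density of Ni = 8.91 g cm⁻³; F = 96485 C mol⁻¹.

Q = I·t = 0.2050 × 10800 = 2214 C; n(e⁻) = 0.02295 mol.
n(Ni) = n(e⁻)/2 = 0.01147 mol, so m = 0.01147 × 58.69 = 0.6734 g.
Volume = m/ρ = 0.6734 / 8.91 = 0.07557 cm³.
Thickness = V/A = 0.07557 / 320 = 2.36 × 10⁻⁴ cm = 2.36 μm.

2.36 μm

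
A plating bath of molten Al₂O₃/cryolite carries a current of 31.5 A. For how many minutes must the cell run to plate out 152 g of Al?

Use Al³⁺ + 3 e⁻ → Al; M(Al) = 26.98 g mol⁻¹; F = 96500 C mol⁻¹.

863 min

n(Al) = m/M = 152 / 26.98 = 5.634 mol.
Each Al atom requires 3 electrons, so n(e⁻) = 3 × 5.634 = 16.90 mol.
Q = n(e⁻)·F = 16.90 × 96500 = 1631000 C.
t = Q/I = 1631000 / 31.50 A = 51780 s = 863 min.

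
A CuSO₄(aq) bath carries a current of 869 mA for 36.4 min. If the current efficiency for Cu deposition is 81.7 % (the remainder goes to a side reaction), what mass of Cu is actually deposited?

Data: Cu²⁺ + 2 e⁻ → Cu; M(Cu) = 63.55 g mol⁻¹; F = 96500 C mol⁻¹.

0.511 g

Q = I·t = 0.8690 × 2184.0 = 1898 C.
n(e⁻) = 1898/96500 = 0.01967 mol; theoretically n(Cu) = 0.01967/2 = 0.009834 mol, m_theo = 0.6249 g.
At 81.7 % efficiency, m_actual = 0.817 × 0.6249 = 0.511 g.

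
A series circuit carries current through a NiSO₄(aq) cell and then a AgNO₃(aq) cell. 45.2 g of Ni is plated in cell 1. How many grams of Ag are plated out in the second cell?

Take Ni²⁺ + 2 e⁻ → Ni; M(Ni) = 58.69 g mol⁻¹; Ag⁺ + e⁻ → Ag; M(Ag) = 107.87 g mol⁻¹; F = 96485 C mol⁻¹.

166 g

n(Ni) = 45.2 / 58.69 = 0.7701 mol.
Since Ni²⁺ + 2 e⁻ → Ni, n(e⁻) passed = 2 × 0.7701 = 1.540 mol.
Cells in series carry the same charge, so the same 1.540 mol of electrons passes through cell 2.
Ag⁺ + e⁻ → Ag, so n(Ag) = 1.540 / 1 = 1.540 mol.
m(Ag) = 1.540 × 107.87 = 166 g.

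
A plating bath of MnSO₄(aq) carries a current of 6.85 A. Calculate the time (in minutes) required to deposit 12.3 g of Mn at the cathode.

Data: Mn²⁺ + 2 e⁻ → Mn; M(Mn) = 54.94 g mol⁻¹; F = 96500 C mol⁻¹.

n(Mn) = m/M = 12.3 / 54.94 = 0.2239 mol.
Each Mn atom requires 2 electrons, so n(e⁻) = 2 × 0.2239 = 0.4478 mol.
Q = n(e⁻)·F = 0.4478 × 96500 = 43210 C.
t = Q/I = 43210 / 6.850 A = 6308 s = 105 min.

105 min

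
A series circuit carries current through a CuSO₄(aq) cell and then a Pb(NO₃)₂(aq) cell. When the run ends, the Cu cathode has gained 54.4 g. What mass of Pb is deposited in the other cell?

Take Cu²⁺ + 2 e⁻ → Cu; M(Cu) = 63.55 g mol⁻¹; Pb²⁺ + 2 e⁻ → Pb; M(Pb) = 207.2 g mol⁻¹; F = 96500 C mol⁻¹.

n(Cu) = 54.4 / 63.55 = 0.8560 mol.
Since Cu²⁺ + 2 e⁻ → Cu, n(e⁻) passed = 2 × 0.8560 = 1.712 mol.
Cells in series carry the same charge, so the same 1.712 mol of electrons passes through cell 2.
Pb²⁺ + 2 e⁻ → Pb, so n(Pb) = 1.712 / 2 = 0.8560 mol.
m(Pb) = 0.8560 × 207.2 = 177 g.

177 g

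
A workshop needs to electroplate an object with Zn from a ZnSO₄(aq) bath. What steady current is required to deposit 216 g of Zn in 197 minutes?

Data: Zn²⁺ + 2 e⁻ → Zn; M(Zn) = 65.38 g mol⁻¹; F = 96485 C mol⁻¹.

53.9 A

n(Zn) = 216 / 65.38 = 3.304 mol.
n(e⁻) = 2 × 3.304 = 6.608 mol.
Q = n(e⁻)·F = 6.608 × 96485 = 637500 C.
I = Q/t = 637500 / 11820 s = 53.9 A.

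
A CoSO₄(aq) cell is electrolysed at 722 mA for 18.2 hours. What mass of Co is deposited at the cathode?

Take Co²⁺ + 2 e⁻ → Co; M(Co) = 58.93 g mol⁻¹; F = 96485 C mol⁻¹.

14.4 g

Q = I·t = 0.7220 A × 65520 s = 47310 C.
n(e⁻) = Q/F = 47310 / 96485 = 0.4903 mol.
Co²⁺ + 2 e⁻ → Co, so n(Co) = n(e⁻)/2 = 0.2451 mol.
m = n·M = 0.2451 × 58.93 = 14.4 g.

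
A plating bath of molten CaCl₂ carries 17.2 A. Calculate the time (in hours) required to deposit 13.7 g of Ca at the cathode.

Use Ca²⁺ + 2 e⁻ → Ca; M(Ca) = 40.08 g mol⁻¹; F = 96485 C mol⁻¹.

1.07 h

n(Ca) = m/M = 13.7 / 40.08 = 0.3418 mol.
Each Ca atom requires 2 electrons, so n(e⁻) = 2 × 0.3418 = 0.6836 mol.
Q = n(e⁻)·F = 0.6836 × 96485 = 65960 C.
t = Q/I = 65960 / 17.20 A = 3835 s = 1.07 h.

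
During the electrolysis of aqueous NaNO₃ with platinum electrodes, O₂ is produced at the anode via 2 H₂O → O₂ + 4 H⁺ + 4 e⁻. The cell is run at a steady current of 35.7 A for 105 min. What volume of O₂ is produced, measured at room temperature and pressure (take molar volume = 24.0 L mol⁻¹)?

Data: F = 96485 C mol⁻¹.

Q = I·t = 35.70 A × 6300.0 s = 224900 C.
n(e⁻) = Q/F = 224900 / 96485 = 2.331 mol.
4 electrons are transferred per O₂ molecule, so n(O₂) = 2.331 / 4 = 0.5828 mol.
V = n × V_m = 0.5828 × 24.0 = 14.0 L.

14.0 L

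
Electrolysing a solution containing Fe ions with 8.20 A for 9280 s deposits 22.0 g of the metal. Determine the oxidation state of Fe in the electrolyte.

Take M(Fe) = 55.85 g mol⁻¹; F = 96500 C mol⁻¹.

+2

Q = I·t = 8.200 A × 9280.0 s = 76100 C, so n(e⁻) = 76100/96500 = 0.7886 mol.
n(Fe) deposited = 22.0 / 55.85 = 0.3939 mol.
Electrons per atom = n(e⁻)/n(Fe) = 0.7886 / 0.3939 = 2.00 ≈ 2, so the ion is Fe²⁺.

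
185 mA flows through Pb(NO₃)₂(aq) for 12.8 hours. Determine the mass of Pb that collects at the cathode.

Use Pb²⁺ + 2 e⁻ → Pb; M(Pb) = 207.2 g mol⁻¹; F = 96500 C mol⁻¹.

Q = I·t = 0.1850 A × 46080 s = 8525 C.
n(e⁻) = Q/F = 8525 / 96500 = 0.08834 mol.
Pb²⁺ + 2 e⁻ → Pb, so n(Pb) = n(e⁻)/2 = 0.04417 mol.
m = n·M = 0.04417 × 207.2 = 9.15 g.

9.15 g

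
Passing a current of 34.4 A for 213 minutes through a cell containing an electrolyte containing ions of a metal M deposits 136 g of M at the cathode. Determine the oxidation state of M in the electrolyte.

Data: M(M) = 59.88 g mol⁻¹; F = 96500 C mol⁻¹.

+2

Q = I·t = 34.40 A × 12780 s = 439600 C, so n(e⁻) = 439600/96500 = 4.556 mol.
n(M) deposited = 136 / 59.88 = 2.271 mol.
Electrons per atom = n(e⁻)/n(M) = 4.556 / 2.271 = 2.01 ≈ 2, so the ion is M²⁺.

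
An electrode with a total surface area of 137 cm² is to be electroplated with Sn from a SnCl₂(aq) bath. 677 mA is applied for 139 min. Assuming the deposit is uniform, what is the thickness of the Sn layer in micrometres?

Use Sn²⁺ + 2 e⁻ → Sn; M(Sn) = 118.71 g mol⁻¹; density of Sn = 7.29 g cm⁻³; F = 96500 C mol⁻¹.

34.8 μm

Q = I·t = 0.6770 × 8340.0 = 5646 C; n(e⁻) = 0.05851 mol.
n(Sn) = n(e⁻)/2 = 0.02925 mol, so m = 0.02925 × 118.71 = 3.473 g.
Volume = m/ρ = 3.473 / 7.29 = 0.4764 cm³.
Thickness = V/A = 0.4764 / 137 = 0.00348 cm = 34.8 μm.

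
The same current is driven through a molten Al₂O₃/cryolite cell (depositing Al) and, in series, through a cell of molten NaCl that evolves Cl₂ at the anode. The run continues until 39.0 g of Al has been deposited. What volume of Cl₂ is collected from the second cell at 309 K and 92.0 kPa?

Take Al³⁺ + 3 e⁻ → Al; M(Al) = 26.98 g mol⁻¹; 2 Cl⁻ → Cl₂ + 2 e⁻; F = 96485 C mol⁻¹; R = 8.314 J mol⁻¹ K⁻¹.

60.5 L

n(Al) = 39.0 / 26.98 = 1.446 mol, so n(e⁻) = 3 × 1.446 = 4.337 mol.
The cells are in series, so the same 4.337 mol of electrons passes through the second cell.
2 Cl⁻ → Cl₂ + 2 e⁻ — 2 mol e⁻ per mol Cl₂, so n(Cl₂) = 4.337/2 = 2.168 mol.
V = nRT/P = (2.168 × 8.314 × 309) / (92.0 × 10³) = 0.0605 m³ = 60.5 L.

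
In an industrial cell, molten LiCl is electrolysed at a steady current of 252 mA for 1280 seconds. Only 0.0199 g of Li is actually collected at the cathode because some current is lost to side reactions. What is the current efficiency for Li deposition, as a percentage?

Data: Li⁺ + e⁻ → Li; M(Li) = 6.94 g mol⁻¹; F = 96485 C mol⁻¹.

85.8 %

Q = I·t = 0.2520 × 1280.0 = 322.6 C; n(e⁻) = 322.6/96485 = 0.003343 mol.
Theoretical n(Li) = n(e⁻)/1 = 0.003343 mol, i.e. m_theo = 0.003343 × 6.94 = 0.02320 g.
Efficiency = m_actual / m_theo = 0.0199 / 0.02320 = 85.8 %.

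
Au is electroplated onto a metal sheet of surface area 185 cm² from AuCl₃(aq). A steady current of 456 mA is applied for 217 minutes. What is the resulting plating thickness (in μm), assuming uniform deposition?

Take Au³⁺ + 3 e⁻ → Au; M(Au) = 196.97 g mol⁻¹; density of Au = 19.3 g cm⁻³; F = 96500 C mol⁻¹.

11.3 μm

Q = I·t = 0.4560 × 13020 = 5937 C; n(e⁻) = 0.06152 mol.
n(Au) = n(e⁻)/3 = 0.02051 mol, so m = 0.02051 × 196.97 = 4.039 g.
Volume = m/ρ = 4.039 / 19.3 = 0.2093 cm³.
Thickness = V/A = 0.2093 / 185 = 0.00113 cm = 11.3 μm.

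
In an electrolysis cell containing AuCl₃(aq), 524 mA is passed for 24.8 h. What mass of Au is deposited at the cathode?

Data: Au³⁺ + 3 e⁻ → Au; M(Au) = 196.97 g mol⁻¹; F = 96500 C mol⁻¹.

Q = I·t = 0.5240 A × 89280 s = 46780 C.
n(e⁻) = Q/F = 46780 / 96500 = 0.4848 mol.
Au³⁺ + 3 e⁻ → Au, so n(Au) = n(e⁻)/3 = 0.1616 mol.
m = n·M = 0.1616 × 196.97 = 31.8 g.

31.8 g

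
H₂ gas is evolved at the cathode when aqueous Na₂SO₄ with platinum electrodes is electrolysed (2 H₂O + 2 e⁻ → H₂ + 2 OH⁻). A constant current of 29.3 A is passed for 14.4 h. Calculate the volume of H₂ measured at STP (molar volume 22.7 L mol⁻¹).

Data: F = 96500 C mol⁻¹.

179 L

Q = I·t = 29.30 A × 51840 s = 1519000 C.
n(e⁻) = Q/F = 1519000 / 96500 = 15.74 mol.
2 electrons are transferred per H₂ molecule, so n(H₂) = 15.74 / 2 = 7.870 mol.
V = n × V_m = 7.870 × 22.7 = 179 L.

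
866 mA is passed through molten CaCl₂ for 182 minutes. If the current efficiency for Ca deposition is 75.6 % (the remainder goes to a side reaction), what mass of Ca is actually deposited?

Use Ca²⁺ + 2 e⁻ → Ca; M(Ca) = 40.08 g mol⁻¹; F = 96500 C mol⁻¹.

Q = I·t = 0.8660 × 10920 = 9457 C.
n(e⁻) = 9457/96500 = 0.09800 mol; theoretically n(Ca) = 0.09800/2 = 0.04900 mol, m_theo = 1.964 g.
At 75.6 % efficiency, m_actual = 0.756 × 1.964 = 1.48 g.

1.48 g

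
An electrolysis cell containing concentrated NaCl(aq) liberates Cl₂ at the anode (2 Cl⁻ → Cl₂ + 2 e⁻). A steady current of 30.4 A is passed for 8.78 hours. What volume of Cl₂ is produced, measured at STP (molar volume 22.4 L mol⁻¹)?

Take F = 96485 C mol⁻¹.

112 L

Q = I·t = 30.40 A × 31608 s = 960900 C.
n(e⁻) = Q/F = 960900 / 96485 = 9.959 mol.
2 electrons are transferred per Cl₂ molecule, so n(Cl₂) = 9.959 / 2 = 4.979 mol.
V = n × V_m = 4.979 × 22.4 = 112 L.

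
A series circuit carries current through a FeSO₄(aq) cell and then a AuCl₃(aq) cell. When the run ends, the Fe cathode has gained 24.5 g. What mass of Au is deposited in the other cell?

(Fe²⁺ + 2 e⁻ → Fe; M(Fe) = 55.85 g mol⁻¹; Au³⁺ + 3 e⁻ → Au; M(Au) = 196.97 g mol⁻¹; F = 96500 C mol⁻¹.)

57.6 g

n(Fe) = 24.5 / 55.85 = 0.4387 mol.
Since Fe²⁺ + 2 e⁻ → Fe, n(e⁻) passed = 2 × 0.4387 = 0.8774 mol.
Cells in series carry the same charge, so the same 0.8774 mol of electrons passes through cell 2.
Au³⁺ + 3 e⁻ → Au, so n(Au) = 0.8774 / 3 = 0.2925 mol.
m(Au) = 0.2925 × 196.97 = 57.6 g.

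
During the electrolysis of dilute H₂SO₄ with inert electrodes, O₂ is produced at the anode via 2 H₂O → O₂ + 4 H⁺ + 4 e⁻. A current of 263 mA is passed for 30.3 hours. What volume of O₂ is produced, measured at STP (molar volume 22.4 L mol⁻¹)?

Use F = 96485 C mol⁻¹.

1.67 L

Q = I·t = 0.2630 A × 109080 s = 28690 C.
n(e⁻) = Q/F = 28690 / 96485 = 0.2973 mol.
4 electrons are transferred per O₂ molecule, so n(O₂) = 0.2973 / 4 = 0.07433 mol.
V = n × V_m = 0.07433 × 22.4 = 1.67 L.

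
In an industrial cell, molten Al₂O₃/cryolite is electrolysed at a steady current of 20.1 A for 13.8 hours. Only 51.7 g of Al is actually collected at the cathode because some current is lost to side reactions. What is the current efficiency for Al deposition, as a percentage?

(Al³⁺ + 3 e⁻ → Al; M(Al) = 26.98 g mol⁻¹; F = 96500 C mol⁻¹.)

Q = I·t = 20.10 × 49680 = 998600 C; n(e⁻) = 998600/96500 = 10.35 mol.
Theoretical n(Al) = n(e⁻)/3 = 3.449 mol, i.e. m_theo = 3.449 × 26.98 = 93.06 g.
Efficiency = m_actual / m_theo = 51.7 / 93.06 = 55.6 %.

55.6 %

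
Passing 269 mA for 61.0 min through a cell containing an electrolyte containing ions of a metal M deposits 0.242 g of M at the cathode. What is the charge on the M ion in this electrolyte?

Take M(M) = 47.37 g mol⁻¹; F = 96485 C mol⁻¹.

Q = I·t = 0.2690 A × 3660.0 s = 984.5 C, so n(e⁻) = 984.5/96485 = 0.01020 mol.
n(M) deposited = 0.242 / 47.37 = 0.005109 mol.
Electrons per atom = n(e⁻)/n(M) = 0.01020 / 0.005109 = 2.00 ≈ 2, so the ion is M²⁺.

+2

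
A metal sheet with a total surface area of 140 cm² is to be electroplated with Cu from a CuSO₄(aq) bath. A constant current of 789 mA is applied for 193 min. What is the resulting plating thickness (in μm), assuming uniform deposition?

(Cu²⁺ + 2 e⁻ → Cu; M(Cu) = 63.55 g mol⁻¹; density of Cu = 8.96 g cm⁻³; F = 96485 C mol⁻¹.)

24.0 μm

Q = I·t = 0.7890 × 11580 = 9137 C; n(e⁻) = 0.09469 mol.
n(Cu) = n(e⁻)/2 = 0.04735 mol, so m = 0.04735 × 63.55 = 3.009 g.
Volume = m/ρ = 3.009 / 8.96 = 0.3358 cm³.
Thickness = V/A = 0.3358 / 140 = 0.00240 cm = 24.0 μm.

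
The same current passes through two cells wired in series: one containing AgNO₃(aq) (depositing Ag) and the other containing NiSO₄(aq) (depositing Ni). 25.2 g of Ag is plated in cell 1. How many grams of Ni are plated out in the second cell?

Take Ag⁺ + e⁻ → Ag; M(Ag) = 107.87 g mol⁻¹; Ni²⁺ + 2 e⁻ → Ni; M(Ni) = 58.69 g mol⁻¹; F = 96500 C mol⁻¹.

6.86 g

n(Ag) = 25.2 / 107.87 = 0.2336 mol.
Since Ag⁺ + e⁻ → Ag, n(e⁻) passed = 1 × 0.2336 = 0.2336 mol.
Cells in series carry the same charge, so the same 0.2336 mol of electrons passes through cell 2.
Ni²⁺ + 2 e⁻ → Ni, so n(Ni) = 0.2336 / 2 = 0.1168 mol.
m(Ni) = 0.1168 × 58.69 = 6.86 g.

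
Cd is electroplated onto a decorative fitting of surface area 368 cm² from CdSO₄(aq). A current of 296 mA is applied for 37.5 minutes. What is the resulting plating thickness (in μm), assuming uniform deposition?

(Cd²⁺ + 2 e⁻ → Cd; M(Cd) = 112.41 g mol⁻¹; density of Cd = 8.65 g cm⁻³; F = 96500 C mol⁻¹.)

Q = I·t = 0.2960 × 2250.0 = 666.0 C; n(e⁻) = 0.006902 mol.
n(Cd) = n(e⁻)/2 = 0.003451 mol, so m = 0.003451 × 112.41 = 0.3879 g.
Volume = m/ρ = 0.3879 / 8.65 = 0.04484 cm³.
Thickness = V/A = 0.04484 / 368 = 1.22 × 10⁻⁴ cm = 1.22 μm.

1.22 μm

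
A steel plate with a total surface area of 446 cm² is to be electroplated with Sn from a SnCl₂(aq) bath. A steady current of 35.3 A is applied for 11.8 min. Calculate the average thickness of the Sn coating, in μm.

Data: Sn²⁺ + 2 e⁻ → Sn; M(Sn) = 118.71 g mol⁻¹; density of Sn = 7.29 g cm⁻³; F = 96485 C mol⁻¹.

47.3 μm

Q = I·t = 35.30 × 708.00 = 24990 C; n(e⁻) = 0.2590 mol.
n(Sn) = n(e⁻)/2 = 0.1295 mol, so m = 0.1295 × 118.71 = 15.37 g.
Volume = m/ρ = 15.37 / 7.29 = 2.109 cm³.
Thickness = V/A = 2.109 / 446 = 0.00473 cm = 47.3 μm.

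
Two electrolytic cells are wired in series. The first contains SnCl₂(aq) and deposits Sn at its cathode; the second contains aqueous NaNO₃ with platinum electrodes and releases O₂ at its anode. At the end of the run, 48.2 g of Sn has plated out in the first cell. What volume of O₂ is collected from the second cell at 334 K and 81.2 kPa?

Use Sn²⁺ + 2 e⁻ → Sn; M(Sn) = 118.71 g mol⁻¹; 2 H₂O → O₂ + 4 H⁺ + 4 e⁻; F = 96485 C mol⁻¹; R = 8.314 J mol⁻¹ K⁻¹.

6.94 L

n(Sn) = 48.2 / 118.71 = 0.4060 mol, so n(e⁻) = 2 × 0.4060 = 0.8121 mol.
The cells are in series, so the same 0.8121 mol of electrons passes through the second cell.
2 H₂O → O₂ + 4 H⁺ + 4 e⁻ — 4 mol e⁻ per mol O₂, so n(O₂) = 0.8121/4 = 0.2030 mol.
V = nRT/P = (0.2030 × 8.314 × 334) / (81.2 × 10³) = 0.00694 m³ = 6.94 L.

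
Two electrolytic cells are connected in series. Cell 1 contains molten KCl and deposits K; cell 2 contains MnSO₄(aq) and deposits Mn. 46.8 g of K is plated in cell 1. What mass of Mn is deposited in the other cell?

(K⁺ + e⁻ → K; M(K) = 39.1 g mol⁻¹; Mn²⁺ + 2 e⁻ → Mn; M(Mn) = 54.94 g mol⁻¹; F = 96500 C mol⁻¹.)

32.9 g

n(K) = 46.8 / 39.1 = 1.197 mol.
Since K⁺ + e⁻ → K, n(e⁻) passed = 1 × 1.197 = 1.197 mol.
Cells in series carry the same charge, so the same 1.197 mol of electrons passes through cell 2.
Mn²⁺ + 2 e⁻ → Mn, so n(Mn) = 1.197 / 2 = 0.5985 mol.
m(Mn) = 0.5985 × 54.94 = 32.9 g.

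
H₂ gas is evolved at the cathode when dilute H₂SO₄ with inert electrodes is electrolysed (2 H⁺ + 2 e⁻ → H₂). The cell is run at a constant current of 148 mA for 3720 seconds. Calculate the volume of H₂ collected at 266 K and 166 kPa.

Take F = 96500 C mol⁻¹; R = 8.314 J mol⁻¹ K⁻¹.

0.0380 L

Q = I·t = 0.1480 A × 3720.0 s = 550.6 C.
n(e⁻) = Q/F = 550.6 / 96500 = 0.005705 mol.
2 electrons are transferred per H₂ molecule, so n(H₂) = 0.005705 / 2 = 0.002853 mol.
V = nRT/P = (0.002853 × 8.314 × 266) / (166 × 10³ Pa) = 3.80 × 10⁻⁵ m³ = 0.0380 L.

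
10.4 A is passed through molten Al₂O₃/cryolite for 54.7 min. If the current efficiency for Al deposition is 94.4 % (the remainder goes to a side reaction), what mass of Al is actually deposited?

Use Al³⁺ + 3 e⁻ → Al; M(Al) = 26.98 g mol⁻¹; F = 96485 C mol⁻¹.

3.00 g

Q = I·t = 10.40 × 3282.0 = 34130 C.
n(e⁻) = 34130/96485 = 0.3538 mol; theoretically n(Al) = 0.3538/3 = 0.1179 mol, m_theo = 3.182 g.
At 94.4 % efficiency, m_actual = 0.944 × 3.182 = 3.00 g.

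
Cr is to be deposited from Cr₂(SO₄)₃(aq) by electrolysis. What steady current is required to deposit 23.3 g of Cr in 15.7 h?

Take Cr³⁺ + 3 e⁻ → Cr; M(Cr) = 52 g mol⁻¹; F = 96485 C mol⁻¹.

2.29 A

n(Cr) = 23.3 / 52 = 0.4481 mol.
n(e⁻) = 3 × 0.4481 = 1.344 mol.
Q = n(e⁻)·F = 1.344 × 96485 = 129700 C.
I = Q/t = 129700 / 56520 s = 2.29 A.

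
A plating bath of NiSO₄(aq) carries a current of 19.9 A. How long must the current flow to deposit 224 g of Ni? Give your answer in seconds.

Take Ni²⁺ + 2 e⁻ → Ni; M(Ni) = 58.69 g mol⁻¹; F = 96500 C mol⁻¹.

n(Ni) = m/M = 224 / 58.69 = 3.817 mol.
Each Ni atom requires 2 electrons, so n(e⁻) = 2 × 3.817 = 7.633 mol.
Q = n(e⁻)·F = 7.633 × 96500 = 736600 C.
t = Q/I = 736600 / 19.90 A = 37020 s.

37000 s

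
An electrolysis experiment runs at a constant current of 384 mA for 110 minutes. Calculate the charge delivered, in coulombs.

2530 C

Q = I·t = 0.3840 A × 6600.0 s = 2530 C.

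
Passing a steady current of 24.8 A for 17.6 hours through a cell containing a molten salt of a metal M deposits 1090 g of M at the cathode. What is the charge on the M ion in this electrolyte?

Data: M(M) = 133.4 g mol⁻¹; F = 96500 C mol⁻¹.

Q = I·t = 24.80 A × 63360 s = 1571000 C, so n(e⁻) = 1571000/96500 = 16.28 mol.
n(M) deposited = 1090 / 133.4 = 8.171 mol.
Electrons per atom = n(e⁻)/n(M) = 16.28 / 8.171 = 1.99 ≈ 2, so the ion is M²⁺.

+2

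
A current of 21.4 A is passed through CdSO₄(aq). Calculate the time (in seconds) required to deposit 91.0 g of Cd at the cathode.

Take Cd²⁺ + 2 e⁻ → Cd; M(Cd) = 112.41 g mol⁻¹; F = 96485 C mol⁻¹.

n(Cd) = m/M = 91.0 / 112.41 = 0.8095 mol.
Each Cd atom requires 2 electrons, so n(e⁻) = 2 × 0.8095 = 1.619 mol.
Q = n(e⁻)·F = 1.619 × 96485 = 156200 C.
t = Q/I = 156200 / 21.40 A = 7300 s.

7300 s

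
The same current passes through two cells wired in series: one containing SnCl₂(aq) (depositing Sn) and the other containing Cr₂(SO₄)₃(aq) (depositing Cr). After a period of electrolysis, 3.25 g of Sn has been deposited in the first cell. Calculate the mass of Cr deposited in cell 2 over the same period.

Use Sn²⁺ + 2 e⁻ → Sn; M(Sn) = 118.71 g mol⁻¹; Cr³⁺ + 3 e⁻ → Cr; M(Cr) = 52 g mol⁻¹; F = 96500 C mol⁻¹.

n(Sn) = 3.25 / 118.71 = 0.02738 mol.
Since Sn²⁺ + 2 e⁻ → Sn, n(e⁻) passed = 2 × 0.02738 = 0.05476 mol.
Cells in series carry the same charge, so the same 0.05476 mol of electrons passes through cell 2.
Cr³⁺ + 3 e⁻ → Cr, so n(Cr) = 0.05476 / 3 = 0.01825 mol.
m(Cr) = 0.01825 × 52 = 0.949 g.

0.949 g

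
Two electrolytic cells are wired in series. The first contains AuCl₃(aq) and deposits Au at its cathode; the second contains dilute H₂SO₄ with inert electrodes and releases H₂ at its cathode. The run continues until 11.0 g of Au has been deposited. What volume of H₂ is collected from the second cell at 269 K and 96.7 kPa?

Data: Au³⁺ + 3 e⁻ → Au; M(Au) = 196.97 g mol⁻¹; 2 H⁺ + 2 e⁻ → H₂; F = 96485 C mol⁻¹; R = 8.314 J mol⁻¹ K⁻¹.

n(Au) = 11.0 / 196.97 = 0.05585 mol, so n(e⁻) = 3 × 0.05585 = 0.1675 mol.
The cells are in series, so the same 0.1675 mol of electrons passes through the second cell.
2 H⁺ + 2 e⁻ → H₂ — 2 mol e⁻ per mol H₂, so n(H₂) = 0.1675/2 = 0.08377 mol.
V = nRT/P = (0.08377 × 8.314 × 269) / (96.7 × 10³) = 0.00194 m³ = 1.94 L.

1.94 L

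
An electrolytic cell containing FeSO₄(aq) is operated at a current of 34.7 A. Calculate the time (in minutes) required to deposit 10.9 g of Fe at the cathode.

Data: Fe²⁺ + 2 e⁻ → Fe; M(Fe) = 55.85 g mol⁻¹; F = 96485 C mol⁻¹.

n(Fe) = m/M = 10.9 / 55.85 = 0.1952 mol.
Each Fe atom requires 2 electrons, so n(e⁻) = 2 × 0.1952 = 0.3903 mol.
Q = n(e⁻)·F = 0.3903 × 96485 = 37660 C.
t = Q/I = 37660 / 34.70 A = 1085 s = 18.1 min.

18.1 min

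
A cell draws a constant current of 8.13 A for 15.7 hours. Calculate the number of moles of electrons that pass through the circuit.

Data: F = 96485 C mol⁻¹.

Q = I·t = 8.130 A × 56520 s = 459500 C.
n(e⁻) = Q/F = 459500 / 96485 = 4.76 mol.

4.76 mol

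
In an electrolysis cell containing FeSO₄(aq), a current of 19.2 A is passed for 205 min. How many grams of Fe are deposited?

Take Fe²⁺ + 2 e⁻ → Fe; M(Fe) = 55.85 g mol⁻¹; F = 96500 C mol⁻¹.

Q = I·t = 19.20 A × 12300 s = 236200 C.
n(e⁻) = Q/F = 236200 / 96500 = 2.447 mol.
Fe²⁺ + 2 e⁻ → Fe, so n(Fe) = n(e⁻)/2 = 1.224 mol.
m = n·M = 1.224 × 55.85 = 68.3 g.

68.3 g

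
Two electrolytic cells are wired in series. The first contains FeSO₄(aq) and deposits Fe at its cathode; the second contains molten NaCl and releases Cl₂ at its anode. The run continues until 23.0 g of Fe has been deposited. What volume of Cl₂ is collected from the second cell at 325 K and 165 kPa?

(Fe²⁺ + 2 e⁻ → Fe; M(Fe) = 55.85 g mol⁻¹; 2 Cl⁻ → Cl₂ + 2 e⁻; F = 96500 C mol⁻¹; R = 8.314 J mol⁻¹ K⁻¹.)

6.74 L

n(Fe) = 23.0 / 55.85 = 0.4118 mol, so n(e⁻) = 2 × 0.4118 = 0.8236 mol.
The cells are in series, so the same 0.8236 mol of electrons passes through the second cell.
2 Cl⁻ → Cl₂ + 2 e⁻ — 2 mol e⁻ per mol Cl₂, so n(Cl₂) = 0.8236/2 = 0.4118 mol.
V = nRT/P = (0.4118 × 8.314 × 325) / (165 × 10³) = 0.00674 m³ = 6.74 L.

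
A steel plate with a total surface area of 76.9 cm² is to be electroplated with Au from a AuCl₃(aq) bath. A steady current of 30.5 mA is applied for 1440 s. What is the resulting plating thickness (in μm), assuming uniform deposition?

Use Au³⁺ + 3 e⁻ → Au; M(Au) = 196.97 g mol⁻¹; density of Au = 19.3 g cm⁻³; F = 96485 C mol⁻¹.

0.201 μm

Q = I·t = 0.03050 × 1440.0 = 43.92 C; n(e⁻) = 0.0004552 mol.
n(Au) = n(e⁻)/3 = 0.0001517 mol, so m = 0.0001517 × 196.97 = 0.02989 g.
Volume = m/ρ = 0.02989 / 19.3 = 0.001549 cm³.
Thickness = V/A = 0.001549 / 76.9 = 2.01 × 10⁻⁵ cm = 0.201 μm.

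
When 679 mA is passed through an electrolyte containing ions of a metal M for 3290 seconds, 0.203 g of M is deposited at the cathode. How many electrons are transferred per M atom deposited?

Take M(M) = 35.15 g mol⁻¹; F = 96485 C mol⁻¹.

4

Q = I·t = 0.6790 A × 3290.0 s = 2234 C, so n(e⁻) = 2234/96485 = 0.02315 mol.
n(M) deposited = 0.203 / 35.15 = 0.005775 mol.
Electrons per atom = n(e⁻)/n(M) = 0.02315 / 0.005775 = 4.01 ≈ 4, so the ion is M⁴⁺.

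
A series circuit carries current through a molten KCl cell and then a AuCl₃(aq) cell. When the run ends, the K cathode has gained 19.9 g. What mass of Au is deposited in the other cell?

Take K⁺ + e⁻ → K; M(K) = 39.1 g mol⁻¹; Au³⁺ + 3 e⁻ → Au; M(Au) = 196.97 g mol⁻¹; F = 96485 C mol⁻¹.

33.4 g

n(K) = 19.9 / 39.1 = 0.5090 mol.
Since K⁺ + e⁻ → K, n(e⁻) passed = 1 × 0.5090 = 0.5090 mol.
Cells in series carry the same charge, so the same 0.5090 mol of electrons passes through cell 2.
Au³⁺ + 3 e⁻ → Au, so n(Au) = 0.5090 / 3 = 0.1697 mol.
m(Au) = 0.1697 × 196.97 = 33.4 g.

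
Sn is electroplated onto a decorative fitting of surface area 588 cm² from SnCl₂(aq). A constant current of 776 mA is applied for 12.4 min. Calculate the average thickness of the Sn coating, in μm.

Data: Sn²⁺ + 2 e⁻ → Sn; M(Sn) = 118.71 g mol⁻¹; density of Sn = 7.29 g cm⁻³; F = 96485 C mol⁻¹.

Q = I·t = 0.7760 × 744.00 = 577.3 C; n(e⁻) = 0.005984 mol.
n(Sn) = n(e⁻)/2 = 0.002992 mol, so m = 0.002992 × 118.71 = 0.3552 g.
Volume = m/ρ = 0.3552 / 7.29 = 0.04872 cm³.
Thickness = V/A = 0.04872 / 588 = 8.29 × 10⁻⁵ cm = 0.829 μm.

0.829 μm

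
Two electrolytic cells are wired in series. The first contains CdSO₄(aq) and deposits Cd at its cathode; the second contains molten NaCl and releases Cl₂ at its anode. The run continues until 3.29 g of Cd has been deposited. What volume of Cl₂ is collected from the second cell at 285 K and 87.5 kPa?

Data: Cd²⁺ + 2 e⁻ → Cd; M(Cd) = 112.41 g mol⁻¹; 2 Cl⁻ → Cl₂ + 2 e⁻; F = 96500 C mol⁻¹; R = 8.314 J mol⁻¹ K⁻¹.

0.793 L

n(Cd) = 3.29 / 112.41 = 0.02927 mol, so n(e⁻) = 2 × 0.02927 = 0.05854 mol.
The cells are in series, so the same 0.05854 mol of electrons passes through the second cell.
2 Cl⁻ → Cl₂ + 2 e⁻ — 2 mol e⁻ per mol Cl₂, so n(Cl₂) = 0.05854/2 = 0.02927 mol.
V = nRT/P = (0.02927 × 8.314 × 285) / (87.5 × 10³) = 7.93 × 10⁻⁴ m³ = 0.793 L.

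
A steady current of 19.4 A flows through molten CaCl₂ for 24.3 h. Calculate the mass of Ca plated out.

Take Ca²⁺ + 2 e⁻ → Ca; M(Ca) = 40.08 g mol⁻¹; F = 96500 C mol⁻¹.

Q = I·t = 19.40 A × 87480 s = 1697000 C.
n(e⁻) = Q/F = 1697000 / 96500 = 17.59 mol.
Ca²⁺ + 2 e⁻ → Ca, so n(Ca) = n(e⁻)/2 = 8.793 mol.
m = n·M = 8.793 × 40.08 = 352 g.

352 g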